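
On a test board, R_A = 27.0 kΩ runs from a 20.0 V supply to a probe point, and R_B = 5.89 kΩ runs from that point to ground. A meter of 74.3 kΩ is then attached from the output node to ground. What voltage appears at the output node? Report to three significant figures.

The load sits in parallel with R_B: R_B‖R_L = (5.89 × 74.3) / (5.89 + 74.3) = 5.457 kΩ.
V_out = 20.0 × 5.457 / (27.0 + 5.457) = 20.0 × 5.457/32.46 = 3.36 V.
(Unloaded it would have been 3.58 V.)

V_out ≈ 3.36 V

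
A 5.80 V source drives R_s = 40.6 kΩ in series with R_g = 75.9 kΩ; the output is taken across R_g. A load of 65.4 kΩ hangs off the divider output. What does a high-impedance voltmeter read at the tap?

The load sits in parallel with R_g: R_g‖R_L = (75.9 × 65.4) / (75.9 + 65.4) = 35.13 kΩ.
V_out = 5.80 × 35.13 / (40.6 + 35.13) = 5.80 × 35.13/75.73 = 2.69 V.

V_out ≈ 2.69 V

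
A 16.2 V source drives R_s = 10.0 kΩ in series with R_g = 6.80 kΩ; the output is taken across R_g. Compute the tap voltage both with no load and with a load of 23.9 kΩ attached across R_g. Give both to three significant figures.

Unloaded: 6.56 V; loaded: 5.61 V

Open-circuit: V = 16.2 × 6.80/(10.0 + 6.80) = 6.56 V.
With the load, R_g becomes R_g‖R_L = 5.294 kΩ, so V = 16.2 × 5.294/15.29 = 5.61 V.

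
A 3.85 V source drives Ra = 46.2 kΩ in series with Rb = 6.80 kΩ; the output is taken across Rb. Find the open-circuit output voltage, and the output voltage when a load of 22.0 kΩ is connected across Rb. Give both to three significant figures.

Open-circuit: V = 3.85 × 6.80/(46.2 + 6.80) = 0.494 V.
With the load, Rb becomes Rb‖R_L = 5.194 kΩ, so V = 3.85 × 5.194/51.39 = 0.389 V.

Unloaded: 0.494 V; loaded: 0.389 V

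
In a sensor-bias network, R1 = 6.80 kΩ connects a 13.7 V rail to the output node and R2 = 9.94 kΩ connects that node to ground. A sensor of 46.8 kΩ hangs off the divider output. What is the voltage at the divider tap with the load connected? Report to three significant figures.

The load sits in parallel with R2: R2‖R_L = (9.94 × 46.8) / (9.94 + 46.8) = 8.199 kΩ.
V_out = 13.7 × 8.199 / (6.80 + 8.199) = 13.7 × 8.199/15.00 = 7.49 V.
(Unloaded it would have been 8.13 V.)

V_out ≈ 7.49 V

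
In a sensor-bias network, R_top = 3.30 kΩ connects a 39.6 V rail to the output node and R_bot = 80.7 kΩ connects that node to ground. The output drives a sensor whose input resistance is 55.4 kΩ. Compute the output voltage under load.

The load sits in parallel with R_bot: R_bot‖R_L = (80.7 × 55.4) / (80.7 + 55.4) = 32.85 kΩ.
V_out = 39.6 × 32.85 / (3.30 + 32.85) = 39.6 × 32.85/36.15 = 36.0 V.

V_out ≈ 36.0 V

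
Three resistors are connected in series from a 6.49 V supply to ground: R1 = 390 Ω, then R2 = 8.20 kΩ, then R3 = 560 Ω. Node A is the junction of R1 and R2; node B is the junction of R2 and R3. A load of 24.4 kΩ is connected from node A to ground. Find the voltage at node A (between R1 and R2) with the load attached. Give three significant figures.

V ≈ 6.12 V

Below node A the series string R2+R3 = 8760 Ω sits in parallel with the 24400 Ω load: 6446 Ω.
V_A = 6.49 × 6446/(390 + 6446) = 6.12 V.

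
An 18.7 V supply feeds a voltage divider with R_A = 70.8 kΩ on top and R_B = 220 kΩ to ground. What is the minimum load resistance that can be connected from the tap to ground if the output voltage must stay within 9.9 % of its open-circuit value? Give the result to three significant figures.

R_L(min) ≈ 487 kΩ

Output resistance R_th = R_A‖R_B = (70.8 × 220)/290.8 = 53.56 kΩ.
The fractional drop is R_th/(R_th + R_L); requiring this ≤ 0.0990 gives R_L ≥ R_th(1/0.0990 − 1) = 53.56 × 9.101 = 487 kΩ.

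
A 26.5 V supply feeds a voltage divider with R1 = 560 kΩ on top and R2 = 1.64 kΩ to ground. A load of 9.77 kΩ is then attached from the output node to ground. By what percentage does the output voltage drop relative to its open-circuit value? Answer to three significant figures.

14.3 %

Unloaded V = 26.5 × 1.64/561.6 = 0.077381 V.
Loaded: R2‖R_L = 1.404 kΩ, giving V = 26.5 × 1.404/561.4 = 0.066286 V.
Drop = (0.077381 − 0.066286) / 0.077381 = 14.3 %.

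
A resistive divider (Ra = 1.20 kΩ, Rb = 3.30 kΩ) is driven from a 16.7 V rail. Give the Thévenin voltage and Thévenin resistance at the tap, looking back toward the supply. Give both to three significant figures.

V_th is the open-circuit tap voltage: 16.7 × 3.30/(1.20 + 3.30) = 12.2 V.
With the supply zeroed, Ra and Rb appear in parallel from the tap: R_th = Ra‖Rb = (1.20 × 3.30)/4.500 = 880 Ω.

V_th = 12.2 V, R_th = 880 Ω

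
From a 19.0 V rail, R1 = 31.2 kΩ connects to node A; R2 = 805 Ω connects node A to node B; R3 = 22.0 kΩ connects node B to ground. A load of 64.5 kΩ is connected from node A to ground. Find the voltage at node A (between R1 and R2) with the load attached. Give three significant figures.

Below node A the series string R2+R3 = 22800 Ω sits in parallel with the 64500 Ω load: 16850 Ω.
V_A = 19.0 × 16850/(31200 + 16850) = 6.66 V.

V ≈ 6.66 V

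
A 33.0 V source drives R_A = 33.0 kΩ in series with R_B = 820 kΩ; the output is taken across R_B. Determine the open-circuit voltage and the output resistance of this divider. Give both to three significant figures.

V_th = 31.7 V, R_th = 31.7 kΩ

V_th is the open-circuit tap voltage: 33.0 × 820/(33.0 + 820) = 31.7 V.
With the supply zeroed, R_A and R_B appear in parallel from the tap: R_th = R_A‖R_B = (33.0 × 820)/853.0 = 31.7 kΩ.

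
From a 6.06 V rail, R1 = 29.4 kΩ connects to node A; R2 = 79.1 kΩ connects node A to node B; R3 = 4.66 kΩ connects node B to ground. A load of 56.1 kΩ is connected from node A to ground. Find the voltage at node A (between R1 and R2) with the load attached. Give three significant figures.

V ≈ 3.23 V

Below node A the series string R2+R3 = 83.76 kΩ sits in parallel with the 56.1 kΩ load: 33.60 kΩ.
V_A = 6.06 × 33.60/(29.4 + 33.60) = 3.23 V.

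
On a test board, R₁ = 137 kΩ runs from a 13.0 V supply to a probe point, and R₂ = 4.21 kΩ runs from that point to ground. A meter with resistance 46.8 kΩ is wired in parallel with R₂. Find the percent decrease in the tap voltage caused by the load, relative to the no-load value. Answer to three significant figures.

Unloaded V = 13.0 × 4.21/141.2 = 0.38758 V.
Loaded: R₂‖R_L = 3.863 kΩ, giving V = 13.0 × 3.863/140.9 = 0.35647 V.
Drop = (0.38758 − 0.35647) / 0.38758 = 8.03 %.

8.03 %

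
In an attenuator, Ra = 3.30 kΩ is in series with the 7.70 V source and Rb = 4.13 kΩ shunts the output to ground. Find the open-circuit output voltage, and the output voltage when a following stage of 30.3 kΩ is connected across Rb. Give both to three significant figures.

Unloaded: 4.28 V; loaded: 4.04 V

Open-circuit: V = 7.70 × 4.13/(3.30 + 4.13) = 4.28 V.
With the load, Rb becomes Rb‖R_L = 3.635 kΩ, so V = 7.70 × 3.635/6.935 = 4.04 V.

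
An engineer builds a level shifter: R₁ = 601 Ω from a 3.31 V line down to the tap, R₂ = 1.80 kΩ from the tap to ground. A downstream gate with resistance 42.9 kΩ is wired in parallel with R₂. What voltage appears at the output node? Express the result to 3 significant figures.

The load sits in parallel with R₂: R₂‖R_L = (1800 × 42900) / (1800 + 42900) = 1728 Ω.
V_out = 3.31 × 1728 / (601 + 1728) = 3.31 × 1728/2329 = 2.46 V.

V_out ≈ 2.46 V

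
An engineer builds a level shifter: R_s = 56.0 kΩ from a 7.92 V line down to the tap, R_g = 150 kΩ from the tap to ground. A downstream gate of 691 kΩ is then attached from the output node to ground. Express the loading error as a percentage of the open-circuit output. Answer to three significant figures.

5.57 %

The divider's output (Thévenin) resistance is R_s‖R_g = 40.78 kΩ.
Fractional drop under load = R_th/(R_th + R_L) = 40.78 / (40.78 + 691) = 0.05572.
So the output falls by 5.57 %.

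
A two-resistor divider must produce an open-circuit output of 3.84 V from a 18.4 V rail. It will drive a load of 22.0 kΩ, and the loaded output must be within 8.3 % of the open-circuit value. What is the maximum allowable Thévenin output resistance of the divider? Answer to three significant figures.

Loading drop = R_th/(R_th + R_L) ≤ 0.0830, so R_th ≤ R_L · ε/(1−ε) = 22.0 kΩ × 0.0830/0.9170 = 1.99 kΩ.

R_th ≤ 1.99 kΩ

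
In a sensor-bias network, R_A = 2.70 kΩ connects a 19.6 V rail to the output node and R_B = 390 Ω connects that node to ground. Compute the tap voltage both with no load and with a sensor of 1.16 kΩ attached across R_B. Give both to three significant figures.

Open-circuit: V = 19.6 × 390/(2700 + 390) = 2.47 V.
With the load, R_B becomes R_B‖R_L = 291.9 Ω, so V = 19.6 × 291.9/2992 = 1.91 V.

Unloaded: 2.47 V; loaded: 1.91 V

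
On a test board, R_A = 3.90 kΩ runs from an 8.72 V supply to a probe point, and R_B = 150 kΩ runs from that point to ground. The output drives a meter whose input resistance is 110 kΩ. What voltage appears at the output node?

The load sits in parallel with R_B: R_B‖R_L = (150 × 110) / (150 + 110) = 63.46 kΩ.
V_out = 8.72 × 63.46 / (3.90 + 63.46) = 8.72 × 63.46/67.36 = 8.22 V.

V_out ≈ 8.22 V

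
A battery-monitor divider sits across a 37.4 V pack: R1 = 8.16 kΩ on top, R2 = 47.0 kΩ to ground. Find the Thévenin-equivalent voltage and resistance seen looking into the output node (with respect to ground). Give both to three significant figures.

V_th is the open-circuit tap voltage: 37.4 × 47.0/(8.16 + 47.0) = 31.9 V.
With the supply zeroed, R1 and R2 appear in parallel from the tap: R_th = R1‖R2 = (8.16 × 47.0)/55.16 = 6.95 kΩ.

V_th = 31.9 V, R_th = 6.95 kΩ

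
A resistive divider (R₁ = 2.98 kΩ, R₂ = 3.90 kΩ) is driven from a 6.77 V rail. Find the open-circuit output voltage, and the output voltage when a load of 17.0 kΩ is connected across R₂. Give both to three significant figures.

Unloaded: 3.84 V; loaded: 3.49 V

Open-circuit: V = 6.77 × 3.90/(2.98 + 3.90) = 3.84 V.
With the load, R₂ becomes R₂‖R_L = 3.172 kΩ, so V = 6.77 × 3.172/6.152 = 3.49 V.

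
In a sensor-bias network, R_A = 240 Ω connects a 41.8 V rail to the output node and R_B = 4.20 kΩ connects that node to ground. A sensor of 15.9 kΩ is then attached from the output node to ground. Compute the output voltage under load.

The load sits in parallel with R_B: R_B‖R_L = (4200 × 15900) / (4200 + 15900) = 3322 Ω.
V_out = 41.8 × 3322 / (240 + 3322) = 41.8 × 3322/3562 = 39.0 V.
(Unloaded it would have been 39.5 V.)

V_out ≈ 39.0 V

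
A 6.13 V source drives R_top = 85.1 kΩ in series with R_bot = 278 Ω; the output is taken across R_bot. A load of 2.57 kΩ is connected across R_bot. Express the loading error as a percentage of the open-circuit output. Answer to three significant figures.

9.73 %

The divider's output (Thévenin) resistance is R_top‖R_bot = 277.1 Ω.
Fractional drop under load = R_th/(R_th + R_L) = 277.1 / (277.1 + 2570) = 0.09733.
So the output falls by 9.73 %.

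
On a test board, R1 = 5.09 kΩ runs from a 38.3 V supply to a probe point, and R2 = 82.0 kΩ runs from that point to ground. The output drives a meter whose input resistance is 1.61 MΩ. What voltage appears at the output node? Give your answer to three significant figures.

The load sits in parallel with R2: R2‖R_L = (82.0 × 1610) / (82.0 + 1610) = 78.03 kΩ.
V_out = 38.3 × 78.03 / (5.09 + 78.03) = 38.3 × 78.03/83.12 = 36.0 V.
(Unloaded it would have been 36.1 V.)

V_out ≈ 36.0 V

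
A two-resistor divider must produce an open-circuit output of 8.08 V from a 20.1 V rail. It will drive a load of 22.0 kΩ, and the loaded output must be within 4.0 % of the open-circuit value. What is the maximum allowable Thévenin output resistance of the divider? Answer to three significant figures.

R_th ≤ 917 Ω

Loading drop = R_th/(R_th + R_L) ≤ 0.0400, so R_th ≤ R_L · ε/(1−ε) = 22.0 kΩ × 0.0400/0.9600 = 917 Ω.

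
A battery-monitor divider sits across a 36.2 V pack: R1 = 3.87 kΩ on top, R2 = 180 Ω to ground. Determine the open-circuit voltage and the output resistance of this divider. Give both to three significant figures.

V_th = 1.61 V, R_th = 172 Ω

V_th is the open-circuit tap voltage: 36.2 × 180/(3870 + 180) = 1.61 V.
With the supply zeroed, R1 and R2 appear in parallel from the tap: R_th = R1‖R2 = (3870 × 180)/4050 = 172 Ω.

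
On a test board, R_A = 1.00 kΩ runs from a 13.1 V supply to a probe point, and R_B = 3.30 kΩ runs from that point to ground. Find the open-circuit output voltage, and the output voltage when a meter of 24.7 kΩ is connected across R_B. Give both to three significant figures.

Unloaded: 10.1 V; loaded: 9.75 V

Open-circuit: V = 13.1 × 3.30/(1.00 + 3.30) = 10.1 V.
With the load, R_B becomes R_B‖R_L = 2.911 kΩ, so V = 13.1 × 2.911/3.911 = 9.75 V.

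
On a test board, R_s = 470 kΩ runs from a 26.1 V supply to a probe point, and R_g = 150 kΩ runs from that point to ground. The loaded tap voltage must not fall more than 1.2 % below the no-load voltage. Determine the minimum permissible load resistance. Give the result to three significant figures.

Output resistance R_th = R_s‖R_g = (470 × 150)/620.0 = 113.7 kΩ.
The fractional drop is R_th/(R_th + R_L); requiring this ≤ 0.0120 gives R_L ≥ R_th(1/0.0120 − 1) = 113.7 × 82.33 = 9.36 MΩ.

R_L(min) ≈ 9.36 MΩ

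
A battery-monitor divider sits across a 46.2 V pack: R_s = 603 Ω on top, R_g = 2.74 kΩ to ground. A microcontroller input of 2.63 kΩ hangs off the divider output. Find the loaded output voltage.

V_out ≈ 31.9 V

The load sits in parallel with R_g: R_g‖R_L = (2740 × 2630) / (2740 + 2630) = 1342 Ω.
V_out = 46.2 × 1342 / (603 + 1342) = 46.2 × 1342/1945 = 31.9 V.
(Unloaded it would have been 37.9 V.)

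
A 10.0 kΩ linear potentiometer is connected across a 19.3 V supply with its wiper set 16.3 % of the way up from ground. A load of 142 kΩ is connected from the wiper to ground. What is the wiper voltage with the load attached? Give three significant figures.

The wiper splits the pot into (1−α)R = 8.370 kΩ above and αR = 1.630 kΩ below.
Lower section ‖ load = 1.612 kΩ.
V_wiper = 19.3 × 1.612/(8.370 + 1.612) = 3.12 V.

V ≈ 3.12 V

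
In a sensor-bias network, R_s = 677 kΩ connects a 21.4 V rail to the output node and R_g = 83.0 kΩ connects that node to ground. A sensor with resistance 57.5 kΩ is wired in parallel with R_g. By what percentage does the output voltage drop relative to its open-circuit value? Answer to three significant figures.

56.3 %

The divider's output (Thévenin) resistance is R_s‖R_g = 73.94 kΩ.
Fractional drop under load = R_th/(R_th + R_L) = 73.94 / (73.94 + 57.5) = 0.5625.
So the output falls by 56.3 %.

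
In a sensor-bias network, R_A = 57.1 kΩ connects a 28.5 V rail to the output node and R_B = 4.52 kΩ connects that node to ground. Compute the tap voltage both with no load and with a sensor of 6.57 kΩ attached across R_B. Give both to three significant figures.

Open-circuit: V = 28.5 × 4.52/(57.1 + 4.52) = 2.09 V.
With the load, R_B becomes R_B‖R_L = 2.678 kΩ, so V = 28.5 × 2.678/59.78 = 1.28 V.

Unloaded: 2.09 V; loaded: 1.28 V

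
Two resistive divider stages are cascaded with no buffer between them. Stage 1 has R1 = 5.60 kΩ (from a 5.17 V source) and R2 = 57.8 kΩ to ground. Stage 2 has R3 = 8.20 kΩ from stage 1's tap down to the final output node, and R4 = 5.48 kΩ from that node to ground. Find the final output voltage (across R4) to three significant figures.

V_out ≈ 1.37 V

Stage 2 presents R3+R4 = 13.68 kΩ as a load on stage 1's tap.
Stage 1's lower leg becomes R2‖(R3+R4) = 11.06 kΩ, so V_mid = 5.17 × 11.06/16.66 = 3.432 V.
Stage 2 is itself unloaded: V_out = V_mid × R4/(R3+R4) = 3.432 × 5.48/13.68 = 1.37 V.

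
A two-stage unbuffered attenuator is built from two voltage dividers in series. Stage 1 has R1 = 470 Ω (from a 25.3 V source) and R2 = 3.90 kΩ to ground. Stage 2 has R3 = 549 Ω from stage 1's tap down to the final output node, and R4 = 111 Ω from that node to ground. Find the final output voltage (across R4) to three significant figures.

V_out ≈ 2.32 V

Stage 2 presents R3+R4 = 660.0 Ω as a load on stage 1's tap.
Stage 1's lower leg becomes R2‖(R3+R4) = 564.5 Ω, so V_mid = 25.3 × 564.5/1034 = 13.81 V.
Stage 2 is itself unloaded: V_out = V_mid × R4/(R3+R4) = 13.81 × 111/660.0 = 2.32 V.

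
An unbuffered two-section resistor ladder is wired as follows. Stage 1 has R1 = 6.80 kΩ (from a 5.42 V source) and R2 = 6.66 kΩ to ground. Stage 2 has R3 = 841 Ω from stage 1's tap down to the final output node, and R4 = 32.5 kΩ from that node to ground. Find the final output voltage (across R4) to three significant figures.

Stage 2 presents R3+R4 = 33340 Ω as a load on stage 1's tap.
Stage 1's lower leg becomes R2‖(R3+R4) = 5551 Ω, so V_mid = 5.42 × 5551/12350 = 2.436 V.
Stage 2 is itself unloaded: V_out = V_mid × R4/(R3+R4) = 2.436 × 32500/33340 = 2.37 V.

V_out ≈ 2.37 V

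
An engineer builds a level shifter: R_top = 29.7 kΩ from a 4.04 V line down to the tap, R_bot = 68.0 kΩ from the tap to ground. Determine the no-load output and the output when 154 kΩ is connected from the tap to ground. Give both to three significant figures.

Open-circuit: V = 4.04 × 68.0/(29.7 + 68.0) = 2.81 V.
With the load, R_bot becomes R_bot‖R_L = 47.17 kΩ, so V = 4.04 × 47.17/76.87 = 2.48 V.

Unloaded: 2.81 V; loaded: 2.48 V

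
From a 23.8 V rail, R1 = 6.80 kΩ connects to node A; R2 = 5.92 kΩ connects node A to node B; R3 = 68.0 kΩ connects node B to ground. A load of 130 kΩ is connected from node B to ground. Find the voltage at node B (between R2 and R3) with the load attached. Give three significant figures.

At node B, R3 is in parallel with the load: R3‖R_L = 44.65 kΩ.
Below node A the resistance is R2 + (R3‖R_L) = 50.57 kΩ, so V_A = 23.8 × 50.57/57.37 = 20.98 V.
Then V_B = V_A × (R3‖R_L)/(R2 + R3‖R_L) = 20.98 × 44.65/50.57 = 18.5 V.

V ≈ 18.5 V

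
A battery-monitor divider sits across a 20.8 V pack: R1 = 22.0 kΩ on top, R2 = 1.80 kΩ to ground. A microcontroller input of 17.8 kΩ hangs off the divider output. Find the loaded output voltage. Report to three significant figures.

The load sits in parallel with R2: R2‖R_L = (1.80 × 17.8) / (1.80 + 17.8) = 1.635 kΩ.
V_out = 20.8 × 1.635 / (22.0 + 1.635) = 20.8 × 1.635/23.63 = 1.44 V.

V_out ≈ 1.44 V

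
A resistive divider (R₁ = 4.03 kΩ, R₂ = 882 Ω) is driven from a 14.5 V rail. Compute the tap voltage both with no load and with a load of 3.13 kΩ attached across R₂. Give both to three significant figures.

Unloaded: 2.60 V; loaded: 2.11 V

Open-circuit: V = 14.5 × 882/(4030 + 882) = 2.60 V.
With the load, R₂ becomes R₂‖R_L = 688.1 Ω, so V = 14.5 × 688.1/4718 = 2.11 V.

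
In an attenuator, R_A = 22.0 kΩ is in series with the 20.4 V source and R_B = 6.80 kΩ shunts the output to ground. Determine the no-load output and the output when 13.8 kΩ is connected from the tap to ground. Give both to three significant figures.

Open-circuit: V = 20.4 × 6.80/(22.0 + 6.80) = 4.82 V.
With the load, R_B becomes R_B‖R_L = 4.555 kΩ, so V = 20.4 × 4.555/26.56 = 3.50 V.

Unloaded: 4.82 V; loaded: 3.50 V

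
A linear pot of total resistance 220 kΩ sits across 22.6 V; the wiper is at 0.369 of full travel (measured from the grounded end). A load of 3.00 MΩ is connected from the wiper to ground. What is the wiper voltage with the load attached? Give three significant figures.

The wiper splits the pot into (1−α)R = 138.8 kΩ above and αR = 81.18 kΩ below.
Lower section ‖ load = 79.04 kΩ.
V_wiper = 22.6 × 79.04/(138.8 + 79.04) = 8.20 V.

V ≈ 8.20 V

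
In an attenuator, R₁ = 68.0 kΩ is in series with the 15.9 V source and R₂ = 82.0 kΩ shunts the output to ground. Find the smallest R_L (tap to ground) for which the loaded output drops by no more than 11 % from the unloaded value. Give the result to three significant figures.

Output resistance R_th = R₁‖R₂ = (68.0 × 82.0)/150.0 = 37.17 kΩ.
The fractional drop is R_th/(R_th + R_L); requiring this ≤ 0.110 gives R_L ≥ R_th(1/0.110 − 1) = 37.17 × 8.091 = 301 kΩ.

R_L(min) ≈ 301 kΩ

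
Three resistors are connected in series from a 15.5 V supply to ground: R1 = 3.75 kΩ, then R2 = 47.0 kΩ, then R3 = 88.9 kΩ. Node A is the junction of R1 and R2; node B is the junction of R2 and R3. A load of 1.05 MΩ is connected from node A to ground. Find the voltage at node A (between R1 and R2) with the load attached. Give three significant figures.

V ≈ 15.0 V

Below node A the series string R2+R3 = 135.9 kΩ sits in parallel with the 1050 kΩ load: 120.3 kΩ.
V_A = 15.5 × 120.3/(3.75 + 120.3) = 15.0 V.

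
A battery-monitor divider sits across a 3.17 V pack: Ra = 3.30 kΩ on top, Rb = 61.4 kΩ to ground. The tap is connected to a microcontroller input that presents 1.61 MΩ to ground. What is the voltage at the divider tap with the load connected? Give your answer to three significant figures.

The load sits in parallel with Rb: Rb‖R_L = (61.4 × 1610) / (61.4 + 1610) = 59.14 kΩ.
V_out = 3.17 × 59.14 / (3.30 + 59.14) = 3.17 × 59.14/62.44 = 3.00 V.

V_out ≈ 3.00 V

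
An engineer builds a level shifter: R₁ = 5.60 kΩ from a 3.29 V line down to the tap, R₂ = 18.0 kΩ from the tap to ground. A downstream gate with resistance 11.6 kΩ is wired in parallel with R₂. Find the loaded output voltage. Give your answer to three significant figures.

V_out ≈ 1.83 V

The load sits in parallel with R₂: R₂‖R_L = (18.0 × 11.6) / (18.0 + 11.6) = 7.054 kΩ.
V_out = 3.29 × 7.054 / (5.60 + 7.054) = 3.29 × 7.054/12.65 = 1.83 V.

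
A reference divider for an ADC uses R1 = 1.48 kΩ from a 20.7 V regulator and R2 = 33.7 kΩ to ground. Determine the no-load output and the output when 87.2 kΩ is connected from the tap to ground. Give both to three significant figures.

Unloaded: 19.8 V; loaded: 19.5 V

Open-circuit: V = 20.7 × 33.7/(1.48 + 33.7) = 19.8 V.
With the load, R2 becomes R2‖R_L = 24.31 kΩ, so V = 20.7 × 24.31/25.79 = 19.5 V.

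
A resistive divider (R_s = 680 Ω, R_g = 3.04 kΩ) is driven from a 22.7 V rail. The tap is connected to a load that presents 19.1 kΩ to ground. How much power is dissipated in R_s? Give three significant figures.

P ≈ 32.1 mW

Total resistance from the source is R_s + (R_g‖R_L) = 3303 Ω, so I = 22.7/3303 Ω = 6.873 mA.
P = I²·R_s = (6.873 mA)² × 680 Ω = 32.1 mW.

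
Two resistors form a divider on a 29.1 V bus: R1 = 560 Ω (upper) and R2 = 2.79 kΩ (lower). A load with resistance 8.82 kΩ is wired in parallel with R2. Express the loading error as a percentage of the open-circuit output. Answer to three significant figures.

5.02 %

The divider's output (Thévenin) resistance is R1‖R2 = 466.4 Ω.
Fractional drop under load = R_th/(R_th + R_L) = 466.4 / (466.4 + 8820) = 0.05022.
So the output falls by 5.02 %.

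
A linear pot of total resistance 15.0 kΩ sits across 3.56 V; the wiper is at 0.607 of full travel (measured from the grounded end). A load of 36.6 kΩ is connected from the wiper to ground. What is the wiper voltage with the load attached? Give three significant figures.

V ≈ 1.97 V

The wiper splits the pot into (1−α)R = 5.895 kΩ above and αR = 9.105 kΩ below.
Lower section ‖ load = 7.291 kΩ.
V_wiper = 3.56 × 7.291/(5.895 + 7.291) = 1.97 V.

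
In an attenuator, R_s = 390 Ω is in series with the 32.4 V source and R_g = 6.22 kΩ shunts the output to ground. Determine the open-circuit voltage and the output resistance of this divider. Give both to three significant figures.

V_th is the open-circuit tap voltage: 32.4 × 6220/(390 + 6220) = 30.5 V.
With the supply zeroed, R_s and R_g appear in parallel from the tap: R_th = R_s‖R_g = (390 × 6220)/6610 = 367 Ω.

V_th = 30.5 V, R_th = 367 Ω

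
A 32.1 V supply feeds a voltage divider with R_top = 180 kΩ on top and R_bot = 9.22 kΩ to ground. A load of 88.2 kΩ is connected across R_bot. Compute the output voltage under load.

The load sits in parallel with R_bot: R_bot‖R_L = (9.22 × 88.2) / (9.22 + 88.2) = 8.347 kΩ.
V_out = 32.1 × 8.347 / (180 + 8.347) = 32.1 × 8.347/188.3 = 1.42 V.
(Unloaded it would have been 1.56 V.)

V_out ≈ 1.42 V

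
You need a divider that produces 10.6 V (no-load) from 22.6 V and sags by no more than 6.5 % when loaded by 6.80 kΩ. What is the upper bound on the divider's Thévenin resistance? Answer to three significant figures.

Loading drop = R_th/(R_th + R_L) ≤ 0.0650, so R_th ≤ R_L · ε/(1−ε) = 6.80 kΩ × 0.0650/0.9350 = 473 Ω.

R_th ≤ 473 Ω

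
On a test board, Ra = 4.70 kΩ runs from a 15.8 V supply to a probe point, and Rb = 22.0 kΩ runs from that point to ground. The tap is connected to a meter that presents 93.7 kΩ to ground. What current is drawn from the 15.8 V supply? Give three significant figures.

Rb‖R_L = 17.82 kΩ, so the source sees Ra + Rb‖R_L = 22.52 kΩ.
I = 15.8 V / 22.52 kΩ = 0.702 mA.

I ≈ 0.702 mA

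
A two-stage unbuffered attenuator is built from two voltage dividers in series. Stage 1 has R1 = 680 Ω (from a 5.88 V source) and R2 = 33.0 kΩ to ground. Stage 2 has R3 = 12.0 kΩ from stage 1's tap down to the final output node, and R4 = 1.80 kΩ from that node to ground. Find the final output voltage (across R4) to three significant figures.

Stage 2 presents R3+R4 = 13800 Ω as a load on stage 1's tap.
Stage 1's lower leg becomes R2‖(R3+R4) = 9731 Ω, so V_mid = 5.88 × 9731/10410 = 5.496 V.
Stage 2 is itself unloaded: V_out = V_mid × R4/(R3+R4) = 5.496 × 1800/13800 = 0.717 V.

V_out ≈ 0.717 V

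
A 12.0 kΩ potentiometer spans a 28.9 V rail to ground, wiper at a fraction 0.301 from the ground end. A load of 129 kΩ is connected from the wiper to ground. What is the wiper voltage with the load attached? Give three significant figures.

The wiper splits the pot into (1−α)R = 8.388 kΩ above and αR = 3.612 kΩ below.
Lower section ‖ load = 3.514 kΩ.
V_wiper = 28.9 × 3.514/(8.388 + 3.514) = 8.53 V.

V ≈ 8.53 V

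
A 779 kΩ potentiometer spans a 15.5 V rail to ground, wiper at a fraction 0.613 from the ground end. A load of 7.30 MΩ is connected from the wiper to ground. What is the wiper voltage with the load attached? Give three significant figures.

The wiper splits the pot into (1−α)R = 301.5 kΩ above and αR = 477.5 kΩ below.
Lower section ‖ load = 448.2 kΩ.
V_wiper = 15.5 × 448.2/(301.5 + 448.2) = 9.27 V.

V ≈ 9.27 V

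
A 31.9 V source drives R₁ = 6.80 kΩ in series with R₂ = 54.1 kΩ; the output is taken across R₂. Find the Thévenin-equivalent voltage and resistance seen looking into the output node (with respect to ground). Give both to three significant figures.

V_th = 28.3 V, R_th = 6.04 kΩ

V_th is the open-circuit tap voltage: 31.9 × 54.1/(6.80 + 54.1) = 28.3 V.
With the supply zeroed, R₁ and R₂ appear in parallel from the tap: R_th = R₁‖R₂ = (6.80 × 54.1)/60.90 = 6.04 kΩ.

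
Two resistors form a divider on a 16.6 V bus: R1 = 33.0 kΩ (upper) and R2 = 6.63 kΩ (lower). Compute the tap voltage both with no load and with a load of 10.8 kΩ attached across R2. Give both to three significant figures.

Open-circuit: V = 16.6 × 6.63/(33.0 + 6.63) = 2.78 V.
With the load, R2 becomes R2‖R_L = 4.108 kΩ, so V = 16.6 × 4.108/37.11 = 1.84 V.

Unloaded: 2.78 V; loaded: 1.84 V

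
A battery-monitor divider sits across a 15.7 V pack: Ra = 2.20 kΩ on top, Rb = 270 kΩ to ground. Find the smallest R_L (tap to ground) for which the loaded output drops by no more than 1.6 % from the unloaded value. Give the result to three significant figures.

Output resistance R_th = Ra‖Rb = (2.20 × 270)/272.2 = 2.182 kΩ.
The fractional drop is R_th/(R_th + R_L); requiring this ≤ 0.0160 gives R_L ≥ R_th(1/0.0160 − 1) = 2.182 × 61.50 = 134 kΩ.

R_L(min) ≈ 134 kΩ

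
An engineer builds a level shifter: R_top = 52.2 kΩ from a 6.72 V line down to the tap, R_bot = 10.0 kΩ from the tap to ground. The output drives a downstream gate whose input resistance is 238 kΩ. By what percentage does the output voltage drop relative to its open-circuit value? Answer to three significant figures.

3.41 %

The divider's output (Thévenin) resistance is R_top‖R_bot = 8.392 kΩ.
Fractional drop under load = R_th/(R_th + R_L) = 8.392 / (8.392 + 238) = 0.03406.
So the output falls by 3.41 %.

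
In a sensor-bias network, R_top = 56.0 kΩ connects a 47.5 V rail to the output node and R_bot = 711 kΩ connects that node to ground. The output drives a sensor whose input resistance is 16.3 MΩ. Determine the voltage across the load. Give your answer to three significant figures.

The load sits in parallel with R_bot: R_bot‖R_L = (711 × 16300) / (711 + 16300) = 681.3 kΩ.
V_out = 47.5 × 681.3 / (56.0 + 681.3) = 47.5 × 681.3/737.3 = 43.9 V.
(Unloaded it would have been 44.0 V.)

V_out ≈ 43.9 V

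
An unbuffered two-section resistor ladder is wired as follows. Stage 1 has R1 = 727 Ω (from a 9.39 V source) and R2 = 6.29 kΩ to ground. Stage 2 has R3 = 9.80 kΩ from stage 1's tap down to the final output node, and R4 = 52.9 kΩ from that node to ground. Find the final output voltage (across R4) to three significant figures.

V_out ≈ 7.03 V

Stage 2 presents R3+R4 = 62700 Ω as a load on stage 1's tap.
Stage 1's lower leg becomes R2‖(R3+R4) = 5717 Ω, so V_mid = 9.39 × 5717/6444 = 8.331 V.
Stage 2 is itself unloaded: V_out = V_mid × R4/(R3+R4) = 8.331 × 52900/62700 = 7.03 V.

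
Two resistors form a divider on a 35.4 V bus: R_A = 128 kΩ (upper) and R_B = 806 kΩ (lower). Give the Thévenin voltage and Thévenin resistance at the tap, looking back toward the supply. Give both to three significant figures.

V_th = 30.5 V, R_th = 110 kΩ

V_th is the open-circuit tap voltage: 35.4 × 806/(128 + 806) = 30.5 V.
With the supply zeroed, R_A and R_B appear in parallel from the tap: R_th = R_A‖R_B = (128 × 806)/934.0 = 110 kΩ.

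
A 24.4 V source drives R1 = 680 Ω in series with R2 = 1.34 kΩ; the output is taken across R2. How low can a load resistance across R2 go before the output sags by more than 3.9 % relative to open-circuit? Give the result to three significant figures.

R_L(min) ≈ 11.1 kΩ

Output resistance R_th = R1‖R2 = (680 × 1340)/2020 = 451.1 Ω.
The fractional drop is R_th/(R_th + R_L); requiring this ≤ 0.0390 gives R_L ≥ R_th(1/0.0390 − 1) = 451.1 × 24.64 = 11.1 kΩ.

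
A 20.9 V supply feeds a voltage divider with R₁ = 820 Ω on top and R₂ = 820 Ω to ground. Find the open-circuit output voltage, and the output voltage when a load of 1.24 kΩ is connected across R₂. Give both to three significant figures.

Open-circuit: V = 20.9 × 820/(820 + 820) = 10.4 V.
With the load, R₂ becomes R₂‖R_L = 493.6 Ω, so V = 20.9 × 493.6/1314 = 7.85 V.

Unloaded: 10.4 V; loaded: 7.85 V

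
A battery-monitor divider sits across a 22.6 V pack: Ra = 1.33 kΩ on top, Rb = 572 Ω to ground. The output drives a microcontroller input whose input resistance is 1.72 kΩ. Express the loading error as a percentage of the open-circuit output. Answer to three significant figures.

The divider's output (Thévenin) resistance is Ra‖Rb = 400.0 Ω.
Fractional drop under load = R_th/(R_th + R_L) = 400.0 / (400.0 + 1720) = 0.1887.
So the output falls by 18.9 %.

18.9 %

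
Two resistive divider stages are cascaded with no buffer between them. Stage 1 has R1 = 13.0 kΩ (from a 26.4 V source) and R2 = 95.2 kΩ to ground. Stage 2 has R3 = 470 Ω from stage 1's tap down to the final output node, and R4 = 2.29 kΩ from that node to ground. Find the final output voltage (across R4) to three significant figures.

V_out ≈ 3.75 V

Stage 2 presents R3+R4 = 2760 Ω as a load on stage 1's tap.
Stage 1's lower leg becomes R2‖(R3+R4) = 2682 Ω, so V_mid = 26.4 × 2682/15680 = 4.515 V.
Stage 2 is itself unloaded: V_out = V_mid × R4/(R3+R4) = 4.515 × 2290/2760 = 3.75 V.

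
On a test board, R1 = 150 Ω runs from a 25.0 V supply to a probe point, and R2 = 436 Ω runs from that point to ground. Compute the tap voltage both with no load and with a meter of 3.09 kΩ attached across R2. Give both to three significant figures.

Open-circuit: V = 25.0 × 436/(150 + 436) = 18.6 V.
With the load, R2 becomes R2‖R_L = 382.1 Ω, so V = 25.0 × 382.1/532.1 = 18.0 V.

Unloaded: 18.6 V; loaded: 18.0 V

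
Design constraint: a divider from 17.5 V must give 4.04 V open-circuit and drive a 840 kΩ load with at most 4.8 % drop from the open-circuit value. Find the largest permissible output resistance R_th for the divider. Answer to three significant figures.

R_th ≤ 42.4 kΩ

Loading drop = R_th/(R_th + R_L) ≤ 0.0480, so R_th ≤ R_L · ε/(1−ε) = 840 kΩ × 0.0480/0.9520 = 42.4 kΩ.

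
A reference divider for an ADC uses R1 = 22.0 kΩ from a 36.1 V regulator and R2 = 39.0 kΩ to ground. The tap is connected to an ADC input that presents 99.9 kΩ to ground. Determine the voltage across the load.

The load sits in parallel with R2: R2‖R_L = (39.0 × 99.9) / (39.0 + 99.9) = 28.05 kΩ.
V_out = 36.1 × 28.05 / (22.0 + 28.05) = 36.1 × 28.05/50.05 = 20.2 V.
(Unloaded it would have been 23.1 V.)

V_out ≈ 20.2 V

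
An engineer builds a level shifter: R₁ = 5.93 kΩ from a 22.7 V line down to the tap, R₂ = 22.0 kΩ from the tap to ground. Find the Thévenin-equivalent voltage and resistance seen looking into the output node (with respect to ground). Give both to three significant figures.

V_th = 17.9 V, R_th = 4.67 kΩ

V_th is the open-circuit tap voltage: 22.7 × 22.0/(5.93 + 22.0) = 17.9 V.
With the supply zeroed, R₁ and R₂ appear in parallel from the tap: R_th = R₁‖R₂ = (5.93 × 22.0)/27.93 = 4.67 kΩ.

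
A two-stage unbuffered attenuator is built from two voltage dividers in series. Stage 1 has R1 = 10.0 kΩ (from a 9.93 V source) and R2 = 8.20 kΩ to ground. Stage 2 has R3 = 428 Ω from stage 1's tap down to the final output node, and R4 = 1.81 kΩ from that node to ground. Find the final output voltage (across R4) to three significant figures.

Stage 2 presents R3+R4 = 2238 Ω as a load on stage 1's tap.
Stage 1's lower leg becomes R2‖(R3+R4) = 1758 Ω, so V_mid = 9.93 × 1758/11760 = 1.485 V.
Stage 2 is itself unloaded: V_out = V_mid × R4/(R3+R4) = 1.485 × 1810/2238 = 1.20 V.

V_out ≈ 1.20 V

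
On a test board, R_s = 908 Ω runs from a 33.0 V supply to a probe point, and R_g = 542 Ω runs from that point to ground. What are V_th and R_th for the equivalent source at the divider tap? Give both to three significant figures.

V_th is the open-circuit tap voltage: 33.0 × 542/(908 + 542) = 12.3 V.
With the supply zeroed, R_s and R_g appear in parallel from the tap: R_th = R_s‖R_g = (908 × 542)/1450 = 339 Ω.

V_th = 12.3 V, R_th = 339 Ω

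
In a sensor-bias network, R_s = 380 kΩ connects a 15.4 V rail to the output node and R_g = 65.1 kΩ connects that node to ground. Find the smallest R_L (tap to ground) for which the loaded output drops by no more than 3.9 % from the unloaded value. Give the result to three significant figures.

R_L(min) ≈ 1.37 MΩ

Output resistance R_th = R_s‖R_g = (380 × 65.1)/445.1 = 55.58 kΩ.
The fractional drop is R_th/(R_th + R_L); requiring this ≤ 0.0390 gives R_L ≥ R_th(1/0.0390 − 1) = 55.58 × 24.64 = 1.37 MΩ.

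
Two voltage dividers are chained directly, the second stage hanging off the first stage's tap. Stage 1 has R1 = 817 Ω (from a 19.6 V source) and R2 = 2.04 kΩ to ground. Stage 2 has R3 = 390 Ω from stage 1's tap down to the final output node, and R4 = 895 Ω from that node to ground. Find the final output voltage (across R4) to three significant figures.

Stage 2 presents R3+R4 = 1285 Ω as a load on stage 1's tap.
Stage 1's lower leg becomes R2‖(R3+R4) = 788.4 Ω, so V_mid = 19.6 × 788.4/1605 = 9.625 V.
Stage 2 is itself unloaded: V_out = V_mid × R4/(R3+R4) = 9.625 × 895/1285 = 6.70 V.

V_out ≈ 6.70 V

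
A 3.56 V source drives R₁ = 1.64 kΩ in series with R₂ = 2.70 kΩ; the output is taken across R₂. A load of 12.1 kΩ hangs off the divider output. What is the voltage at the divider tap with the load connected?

V_out ≈ 2.04 V

The load sits in parallel with R₂: R₂‖R_L = (2.70 × 12.1) / (2.70 + 12.1) = 2.207 kΩ.
V_out = 3.56 × 2.207 / (1.64 + 2.207) = 3.56 × 2.207/3.847 = 2.04 V.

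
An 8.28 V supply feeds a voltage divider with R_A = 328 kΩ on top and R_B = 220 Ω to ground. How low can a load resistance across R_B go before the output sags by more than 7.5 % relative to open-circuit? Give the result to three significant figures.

R_L(min) ≈ 2.71 kΩ

Output resistance R_th = R_A‖R_B = (328000 × 220)/328200 = 219.9 Ω.
The fractional drop is R_th/(R_th + R_L); requiring this ≤ 0.0750 gives R_L ≥ R_th(1/0.0750 − 1) = 219.9 × 12.33 = 2.71 kΩ.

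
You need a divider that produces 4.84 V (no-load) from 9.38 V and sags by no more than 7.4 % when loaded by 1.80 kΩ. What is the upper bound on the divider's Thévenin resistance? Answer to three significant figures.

R_th ≤ 144 Ω

Loading drop = R_th/(R_th + R_L) ≤ 0.0740, so R_th ≤ R_L · ε/(1−ε) = 1.80 kΩ × 0.0740/0.9260 = 144 Ω.
(Any R1, R2 with R2/(R1+R2) = 0.516 and R1‖R2 ≤ 144 Ω will meet the spec.)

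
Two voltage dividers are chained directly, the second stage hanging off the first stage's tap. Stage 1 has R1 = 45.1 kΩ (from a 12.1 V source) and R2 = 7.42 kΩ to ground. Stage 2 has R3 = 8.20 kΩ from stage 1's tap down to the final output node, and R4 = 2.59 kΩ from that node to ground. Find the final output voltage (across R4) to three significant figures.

Stage 2 presents R3+R4 = 10.79 kΩ as a load on stage 1's tap.
Stage 1's lower leg becomes R2‖(R3+R4) = 4.397 kΩ, so V_mid = 12.1 × 4.397/49.50 = 1.075 V.
Stage 2 is itself unloaded: V_out = V_mid × R4/(R3+R4) = 1.075 × 2.59/10.79 = 0.258 V.

V_out ≈ 0.258 V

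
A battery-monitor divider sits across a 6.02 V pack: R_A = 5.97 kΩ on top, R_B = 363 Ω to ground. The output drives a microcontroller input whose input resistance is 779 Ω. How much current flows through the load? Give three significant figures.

R_B‖R_L = 247.6 Ω; V_out = 6.02 × 247.6/6218 = 0.2397 V.
I_L = V_out / R_L = 0.2397 / 779 Ω = 0.308 mA.

I_L ≈ 0.308 mA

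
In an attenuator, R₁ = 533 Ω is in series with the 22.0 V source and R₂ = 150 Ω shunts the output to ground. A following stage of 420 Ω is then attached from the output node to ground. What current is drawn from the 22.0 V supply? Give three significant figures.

I ≈ 34.2 mA

R₂‖R_L = 110.5 Ω, so the source sees R₁ + R₂‖R_L = 643.5 Ω.
I = 22.0 V / 643.5 Ω = 34.2 mA.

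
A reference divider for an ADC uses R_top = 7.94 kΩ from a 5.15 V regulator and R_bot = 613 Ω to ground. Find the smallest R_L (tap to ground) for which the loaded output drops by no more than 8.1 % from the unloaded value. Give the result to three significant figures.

Output resistance R_th = R_top‖R_bot = (7940 × 613)/8553 = 569.1 Ω.
The fractional drop is R_th/(R_th + R_L); requiring this ≤ 0.0810 gives R_L ≥ R_th(1/0.0810 − 1) = 569.1 × 11.35 = 6.46 kΩ.

R_L(min) ≈ 6.46 kΩ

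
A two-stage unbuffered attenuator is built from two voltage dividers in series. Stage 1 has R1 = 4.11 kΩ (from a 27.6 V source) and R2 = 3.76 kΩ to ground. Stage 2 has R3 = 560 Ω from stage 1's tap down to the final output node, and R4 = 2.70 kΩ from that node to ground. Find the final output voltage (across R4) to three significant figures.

V_out ≈ 6.82 V

Stage 2 presents R3+R4 = 3260 Ω as a load on stage 1's tap.
Stage 1's lower leg becomes R2‖(R3+R4) = 1746 Ω, so V_mid = 27.6 × 1746/5856 = 8.229 V.
Stage 2 is itself unloaded: V_out = V_mid × R4/(R3+R4) = 8.229 × 2700/3260 = 6.82 V.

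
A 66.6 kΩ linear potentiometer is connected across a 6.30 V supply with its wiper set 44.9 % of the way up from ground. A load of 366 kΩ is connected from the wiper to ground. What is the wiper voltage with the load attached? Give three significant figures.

The wiper splits the pot into (1−α)R = 36.70 kΩ above and αR = 29.90 kΩ below.
Lower section ‖ load = 27.64 kΩ.
V_wiper = 6.30 × 27.64/(36.70 + 27.64) = 2.71 V.

V ≈ 2.71 V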